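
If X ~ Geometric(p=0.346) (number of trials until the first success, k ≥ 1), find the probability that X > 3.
0.279726

We have X ~ Geometric(p=0.346) (number of trials until the first success, k ≥ 1).

P(X > 3) = 1 - P(X ≤ 3)
                = 1 - F(3)
                = 1 - 0.720274
                = 0.279726

So there's approximately a 28.0% chance that X exceeds 3.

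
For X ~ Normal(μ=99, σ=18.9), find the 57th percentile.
102.3335

We have X ~ Normal(μ=99, σ=18.9).

We want to find x such that P(X ≤ x) = 0.57.

This is the 57th percentile, which means 57% of values fall below this point.

Using the inverse CDF (quantile function):
x = F⁻¹(0.57) = 102.3335

Verification: P(X ≤ 102.3335) = 0.57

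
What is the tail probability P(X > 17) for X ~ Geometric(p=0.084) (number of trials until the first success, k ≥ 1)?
0.225021

We have X ~ Geometric(p=0.084) (number of trials until the first success, k ≥ 1).

P(X > 17) = 1 - P(X ≤ 17)
                = 1 - F(17)
                = 1 - 0.774979
                = 0.225021

So there's approximately a 22.5% chance that X exceeds 17.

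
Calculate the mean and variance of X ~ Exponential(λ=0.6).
E[X] = 1.6667, Var(X) = 2.7778

We have X ~ Exponential(λ=0.6).

For an Exponential distribution with λ=0.6:

Expected value:
E[X] = 1.6667

Variance:
Var(X) = 2.7778

Standard deviation:
σ = √Var(X) = 1.6667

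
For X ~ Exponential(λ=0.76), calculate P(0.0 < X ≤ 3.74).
0.941714

We have X ~ Exponential(λ=0.76).

To find P(0.0 < X ≤ 3.74), we use:
P(0.0 < X ≤ 3.74) = P(X ≤ 3.74) - P(X ≤ 0.0)
                 = F(3.74) - F(0.0)
                 = 0.941714 - 0.000000
                 = 0.941714

So there's approximately a 94.2% chance that X falls in this range.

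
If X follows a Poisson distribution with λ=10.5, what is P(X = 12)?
0.103239

We have X ~ Poisson(λ=10.5).

For a Poisson distribution, the PMF gives us the probability of each outcome.

Using the PMF formula:
P(X = 12) = 0.103239

Rounded to 4 decimal places: 0.1032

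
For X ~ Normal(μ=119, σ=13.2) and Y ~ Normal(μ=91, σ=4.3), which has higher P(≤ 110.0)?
Y has higher probability (P(Y ≤ 110.0) = 1.0000 > P(X ≤ 110.0) = 0.2477)

Compute P(≤ 110.0) for each distribution:

X ~ Normal(μ=119, σ=13.2):
P(X ≤ 110.0) = 0.2477

Y ~ Normal(μ=91, σ=4.3):
P(Y ≤ 110.0) = 1.0000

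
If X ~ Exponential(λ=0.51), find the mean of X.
1.9608

We have X ~ Exponential(λ=0.51).

For an Exponential distribution with λ=0.51:
E[X] = 1.9608

This is the expected (average) value of X.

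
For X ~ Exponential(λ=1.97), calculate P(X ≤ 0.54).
0.654858

We have X ~ Exponential(λ=1.97).

The CDF gives us P(X ≤ k).

Using the CDF:
P(X ≤ 0.54) = 0.654858

This means there's approximately a 65.5% chance that X is at most 0.54.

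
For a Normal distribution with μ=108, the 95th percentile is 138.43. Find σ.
σ = 18.5001

For X ~ Normal(μ, σ), the p-th percentile satisfies x = μ + z_p × σ,
where z_p = Φ⁻¹(p) is the standard normal quantile.

Step 1: z_{0.95} = Φ⁻¹(0.95) = 1.6449

Step 2: Solve for σ:
138.43 = 108 + 1.6449 × σ
σ = (138.43 - 108) / 1.6449
σ = 30.43 / 1.6449
σ = 18.5001

Verification: μ + z × σ = 108 + 1.6449 × 18.5001 = 138.43 ✓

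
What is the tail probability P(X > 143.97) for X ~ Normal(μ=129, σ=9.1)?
0.049979

We have X ~ Normal(μ=129, σ=9.1).

P(X > 143.97) = 1 - P(X ≤ 143.97)
                = 1 - F(143.97)
                = 1 - 0.950021
                = 0.049979

So there's approximately a 5.0% chance that X exceeds 143.97.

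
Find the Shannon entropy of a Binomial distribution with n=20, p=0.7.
2.1325 nats

We have X ~ Binomial(n=20, p=0.7).

The Shannon entropy measures the uncertainty or information content of the distribution.

For a Binomial distribution with n=20, p=0.7:
H(X) = 2.1325 nats

(In bits, this would be 3.0766 bits.)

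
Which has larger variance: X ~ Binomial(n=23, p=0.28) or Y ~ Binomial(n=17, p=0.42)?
X has larger variance (4.6368 > 4.1412)

Compute the variance for each distribution:

X ~ Binomial(n=23, p=0.28):
Var(X) = 4.6368

Y ~ Binomial(n=17, p=0.42):
Var(Y) = 4.1412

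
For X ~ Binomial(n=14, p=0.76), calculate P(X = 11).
0.245858

We have X ~ Binomial(n=14, p=0.76).

For a Binomial distribution, the PMF gives us the probability of each outcome.

Using the PMF formula:
P(X = 11) = 0.245858

Rounded to 4 decimal places: 0.2459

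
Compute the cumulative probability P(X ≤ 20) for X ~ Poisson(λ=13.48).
0.965363

We have X ~ Poisson(λ=13.48).

The CDF gives us P(X ≤ k).

Using the CDF:
P(X ≤ 20) = 0.965363

This means there's approximately a 96.5% chance that X is at most 20.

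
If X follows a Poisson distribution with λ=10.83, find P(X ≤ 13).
0.796783

We have X ~ Poisson(λ=10.83).

The CDF gives us P(X ≤ k).

Using the CDF:
P(X ≤ 13) = 0.796783

This means there's approximately a 79.7% chance that X is at most 13.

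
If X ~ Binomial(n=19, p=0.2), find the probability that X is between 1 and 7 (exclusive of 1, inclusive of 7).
0.893855

We have X ~ Binomial(n=19, p=0.2).

To find P(1 < X ≤ 7), we use:
P(1 < X ≤ 7) = P(X ≤ 7) - P(X ≤ 1)
                 = F(7) - F(1)
                 = 0.976722 - 0.082866
                 = 0.893855

So there's approximately a 89.4% chance that X falls in this range.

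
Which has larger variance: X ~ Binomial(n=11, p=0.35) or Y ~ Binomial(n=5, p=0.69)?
X has larger variance (2.5025 > 1.0695)

Compute the variance for each distribution:

X ~ Binomial(n=11, p=0.35):
Var(X) = 2.5025

Y ~ Binomial(n=5, p=0.69):
Var(Y) = 1.0695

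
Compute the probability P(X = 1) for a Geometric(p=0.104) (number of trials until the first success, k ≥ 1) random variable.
0.104000

We have X ~ Geometric(p=0.104) (number of trials until the first success, k ≥ 1).

For a Geometric distribution, the PMF gives us the probability of each outcome.

Using the PMF formula:
P(X = 1) = 0.104000

Rounded to 4 decimal places: 0.1040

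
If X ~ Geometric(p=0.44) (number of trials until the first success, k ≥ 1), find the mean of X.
2.2727

We have X ~ Geometric(p=0.44) (number of trials until the first success, k ≥ 1).

For a Geometric distribution with p=0.44 (number of trials until the first success, k ≥ 1):
E[X] = 2.2727

This is the expected (average) value of X.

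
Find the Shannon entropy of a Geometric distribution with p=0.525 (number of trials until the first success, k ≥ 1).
1.3179 nats

We have X ~ Geometric(p=0.525) (number of trials until the first success, k ≥ 1).

The Shannon entropy measures the uncertainty or information content of the distribution.

For a Geometric distribution with p=0.525 (number of trials until the first success, k ≥ 1):
H(X) = 1.3179 nats

(In bits, this would be 1.9013 bits.)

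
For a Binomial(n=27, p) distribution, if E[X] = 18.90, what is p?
p = 0.7

For a Binomial(n, p) distribution:
E[X] = n × p

Given n = 27 and E[X] = 18.90:
18.90 = 27 × p
p = 18.90 / 27 = 0.7

Verification: Binomial(27, 0.7) has E[X] = 18.90 ✓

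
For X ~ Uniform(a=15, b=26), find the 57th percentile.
21.2700

We have X ~ Uniform(a=15, b=26).

We want to find x such that P(X ≤ x) = 0.57.

This is the 57th percentile, which means 57% of values fall below this point.

Using the inverse CDF (quantile function):
x = F⁻¹(0.57) = 21.2700

Verification: P(X ≤ 21.2700) = 0.57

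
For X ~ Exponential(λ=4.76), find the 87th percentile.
0.4286

We have X ~ Exponential(λ=4.76).

We want to find x such that P(X ≤ x) = 0.87.

This is the 87th percentile, which means 87% of values fall below this point.

Using the inverse CDF (quantile function):
x = F⁻¹(0.87) = 0.4286

Verification: P(X ≤ 0.4286) = 0.87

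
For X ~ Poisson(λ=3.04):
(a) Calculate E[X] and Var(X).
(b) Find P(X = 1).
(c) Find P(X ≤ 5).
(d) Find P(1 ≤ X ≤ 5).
(a) E[X] = 3.0400, Var(X) = 3.0400
(b) P(X = 1) = 0.145418
(c) P(X ≤ 5) = 0.911996
(d) P(1 ≤ X ≤ 5) = 0.864161

We have X ~ Poisson(λ=3.04).

(a) Moments:
E[X] = 3.0400
Var(X) = 3.0400
σ = √Var(X) = 1.7436

(b) Point probability using PMF:
P(X = 1) = 0.145418

(c) Cumulative probability using CDF:
P(X ≤ 5) = F(5) = 0.911996

(d) Range probability:
P(1 ≤ X ≤ 5) = P(X ≤ 5) - P(X ≤ 0)
                   = F(5) - F(0)
                   = 0.911996 - 0.047835
                   = 0.864161

This means approximately 86.4% of outcomes fall in the interval [1, 5].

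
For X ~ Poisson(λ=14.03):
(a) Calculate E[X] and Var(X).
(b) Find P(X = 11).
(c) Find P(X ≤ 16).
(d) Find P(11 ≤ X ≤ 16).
(a) E[X] = 14.0300, Var(X) = 14.0300
(b) P(X = 11) = 0.083816
(c) P(X ≤ 16) = 0.753315
(d) P(11 ≤ X ≤ 16) = 0.579614

We have X ~ Poisson(λ=14.03).

(a) Moments:
E[X] = 14.0300
Var(X) = 14.0300
σ = √Var(X) = 3.7457

(b) Point probability using PMF:
P(X = 11) = 0.083816

(c) Cumulative probability using CDF:
P(X ≤ 16) = F(16) = 0.753315

(d) Range probability:
P(11 ≤ X ≤ 16) = P(X ≤ 16) - P(X ≤ 10)
                   = F(16) - F(10)
                   = 0.753315 - 0.173701
                   = 0.579614

This means approximately 58.0% of outcomes fall in the interval [11, 16].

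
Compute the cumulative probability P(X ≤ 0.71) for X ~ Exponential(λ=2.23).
0.794703

We have X ~ Exponential(λ=2.23).

The CDF gives us P(X ≤ k).

Using the CDF:
P(X ≤ 0.71) = 0.794703

This means there's approximately a 79.5% chance that X is at most 0.71.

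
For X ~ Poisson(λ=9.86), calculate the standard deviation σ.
3.1401

We have X ~ Poisson(λ=9.86).

For a Poisson distribution with λ=9.86:
σ = √Var(X) = 3.1401

The standard deviation is the square root of the variance.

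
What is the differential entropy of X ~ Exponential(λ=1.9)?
0.3581 nats

We have X ~ Exponential(λ=1.9).

The differential entropy measures the uncertainty or information content of the distribution.

For an Exponential distribution with λ=1.9:
h(X) = 0.3581 nats

(In bits, this would be 0.5167 bits.)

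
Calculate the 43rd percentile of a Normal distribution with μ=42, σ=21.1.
38.2785

We have X ~ Normal(μ=42, σ=21.1).

We want to find x such that P(X ≤ x) = 0.43.

This is the 43rd percentile, which means 43% of values fall below this point.

Using the inverse CDF (quantile function):
x = F⁻¹(0.43) = 38.2785

Verification: P(X ≤ 38.2785) = 0.43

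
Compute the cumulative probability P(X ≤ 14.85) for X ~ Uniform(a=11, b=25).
0.275000

We have X ~ Uniform(a=11, b=25).

The CDF gives us P(X ≤ k).

Using the CDF:
P(X ≤ 14.85) = 0.275000

This means there's approximately a 27.5% chance that X is at most 14.85.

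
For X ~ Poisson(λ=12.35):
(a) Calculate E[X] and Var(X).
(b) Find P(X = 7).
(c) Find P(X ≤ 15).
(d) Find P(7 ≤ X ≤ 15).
(a) E[X] = 12.3500, Var(X) = 12.3500
(b) P(X = 7) = 0.037644
(c) P(X ≤ 15) = 0.817994
(d) P(7 ≤ X ≤ 15) = 0.780347

We have X ~ Poisson(λ=12.35).

(a) Moments:
E[X] = 12.3500
Var(X) = 12.3500
σ = √Var(X) = 3.5143

(b) Point probability using PMF:
P(X = 7) = 0.037644

(c) Cumulative probability using CDF:
P(X ≤ 15) = F(15) = 0.817994

(d) Range probability:
P(7 ≤ X ≤ 15) = P(X ≤ 15) - P(X ≤ 6)
                   = F(15) - F(6)
                   = 0.817994 - 0.037647
                   = 0.780347

This means approximately 78.0% of outcomes fall in the interval [7, 15].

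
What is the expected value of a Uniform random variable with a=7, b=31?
19.0000

We have X ~ Uniform(a=7, b=31).

For a Uniform distribution with a=7, b=31:
E[X] = 19.0000

This is the expected (average) value of X.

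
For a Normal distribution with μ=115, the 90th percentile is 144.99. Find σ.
σ = 23.4013

For X ~ Normal(μ, σ), the p-th percentile satisfies x = μ + z_p × σ,
where z_p = Φ⁻¹(p) is the standard normal quantile.

Step 1: z_{0.9} = Φ⁻¹(0.9) = 1.2816

Step 2: Solve for σ:
144.99 = 115 + 1.2816 × σ
σ = (144.99 - 115) / 1.2816
σ = 29.99 / 1.2816
σ = 23.4013

Verification: μ + z × σ = 115 + 1.2816 × 23.4013 = 144.99 ✓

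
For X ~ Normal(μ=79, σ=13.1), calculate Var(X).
171.6100

We have X ~ Normal(μ=79, σ=13.1).

For a Normal distribution with μ=79, σ=13.1:
Var(X) = 171.6100

The variance measures the spread of the distribution around the mean.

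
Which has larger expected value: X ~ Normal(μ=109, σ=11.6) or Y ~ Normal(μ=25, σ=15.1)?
X has larger mean (109.0000 > 25.0000)

Compute the expected value for each distribution:

X ~ Normal(μ=109, σ=11.6):
E[X] = 109.0000

Y ~ Normal(μ=25, σ=15.1):
E[Y] = 25.0000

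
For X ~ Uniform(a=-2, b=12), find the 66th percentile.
7.2400

We have X ~ Uniform(a=-2, b=12).

We want to find x such that P(X ≤ x) = 0.66.

This is the 66th percentile, which means 66% of values fall below this point.

Using the inverse CDF (quantile function):
x = F⁻¹(0.66) = 7.2400

Verification: P(X ≤ 7.2400) = 0.66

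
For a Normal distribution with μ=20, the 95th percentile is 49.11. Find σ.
σ = 17.6976

For X ~ Normal(μ, σ), the p-th percentile satisfies x = μ + z_p × σ,
where z_p = Φ⁻¹(p) is the standard normal quantile.

Step 1: z_{0.95} = Φ⁻¹(0.95) = 1.6449

Step 2: Solve for σ:
49.11 = 20 + 1.6449 × σ
σ = (49.11 - 20) / 1.6449
σ = 29.11 / 1.6449
σ = 17.6976

Verification: μ + z × σ = 20 + 1.6449 × 17.6976 = 49.11 ✓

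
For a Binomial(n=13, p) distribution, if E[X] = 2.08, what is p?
p = 0.16

For a Binomial(n, p) distribution:
E[X] = n × p

Given n = 13 and E[X] = 2.08:
2.08 = 13 × p
p = 2.08 / 13 = 0.16

Verification: Binomial(13, 0.16) has E[X] = 2.08 ✓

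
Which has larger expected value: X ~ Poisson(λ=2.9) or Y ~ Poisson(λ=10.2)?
Y has larger mean (10.2000 > 2.9000)

Compute the expected value for each distribution:

X ~ Poisson(λ=2.9):
E[X] = 2.9000

Y ~ Poisson(λ=10.2):
E[Y] = 10.2000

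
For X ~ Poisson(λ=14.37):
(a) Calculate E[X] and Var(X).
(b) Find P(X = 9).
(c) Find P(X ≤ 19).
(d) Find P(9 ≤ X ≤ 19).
(a) E[X] = 14.3700, Var(X) = 14.3700
(b) P(X = 9) = 0.041356
(c) P(X ≤ 19) = 0.907372
(d) P(9 ≤ X ≤ 19) = 0.855721

We have X ~ Poisson(λ=14.37).

(a) Moments:
E[X] = 14.3700
Var(X) = 14.3700
σ = √Var(X) = 3.7908

(b) Point probability using PMF:
P(X = 9) = 0.041356

(c) Cumulative probability using CDF:
P(X ≤ 19) = F(19) = 0.907372

(d) Range probability:
P(9 ≤ X ≤ 19) = P(X ≤ 19) - P(X ≤ 8)
                   = F(19) - F(8)
                   = 0.907372 - 0.051651
                   = 0.855721

This means approximately 85.6% of outcomes fall in the interval [9, 19].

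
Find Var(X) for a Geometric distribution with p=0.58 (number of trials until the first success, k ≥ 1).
1.2485

We have X ~ Geometric(p=0.58) (number of trials until the first success, k ≥ 1).

For a Geometric distribution with p=0.58 (number of trials until the first success, k ≥ 1):
Var(X) = 1.2485

The variance measures the spread of the distribution around the mean.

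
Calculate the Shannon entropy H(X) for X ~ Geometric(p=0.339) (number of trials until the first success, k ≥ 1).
1.8890 nats

We have X ~ Geometric(p=0.339) (number of trials until the first success, k ≥ 1).

The Shannon entropy measures the uncertainty or information content of the distribution.

For a Geometric distribution with p=0.339 (number of trials until the first success, k ≥ 1):
H(X) = 1.8890 nats

(In bits, this would be 2.7252 bits.)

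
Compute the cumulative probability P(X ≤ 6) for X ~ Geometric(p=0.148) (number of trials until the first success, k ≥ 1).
0.617495

We have X ~ Geometric(p=0.148) (number of trials until the first success, k ≥ 1).

The CDF gives us P(X ≤ k).

Using the CDF:
P(X ≤ 6) = 0.617495

This means there's approximately a 61.7% chance that X is at most 6.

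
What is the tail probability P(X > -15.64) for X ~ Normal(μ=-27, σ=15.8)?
0.236074

We have X ~ Normal(μ=-27, σ=15.8).

P(X > -15.64) = 1 - P(X ≤ -15.64)
                = 1 - F(-15.64)
                = 1 - 0.763926
                = 0.236074

So there's approximately a 23.6% chance that X exceeds -15.64.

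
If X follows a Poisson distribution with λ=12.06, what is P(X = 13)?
0.106082

We have X ~ Poisson(λ=12.06).

For a Poisson distribution, the PMF gives us the probability of each outcome.

Using the PMF formula:
P(X = 13) = 0.106082

Rounded to 4 decimal places: 0.1061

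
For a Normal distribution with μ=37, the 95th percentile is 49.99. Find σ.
σ = 7.8974

For X ~ Normal(μ, σ), the p-th percentile satisfies x = μ + z_p × σ,
where z_p = Φ⁻¹(p) is the standard normal quantile.

Step 1: z_{0.95} = Φ⁻¹(0.95) = 1.6449

Step 2: Solve for σ:
49.99 = 37 + 1.6449 × σ
σ = (49.99 - 37) / 1.6449
σ = 12.99 / 1.6449
σ = 7.8974

Verification: μ + z × σ = 37 + 1.6449 × 7.8974 = 49.99 ✓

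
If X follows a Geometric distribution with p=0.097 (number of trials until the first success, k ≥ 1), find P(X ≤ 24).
0.913602

We have X ~ Geometric(p=0.097) (number of trials until the first success, k ≥ 1).

The CDF gives us P(X ≤ k).

Using the CDF:
P(X ≤ 24) = 0.913602

This means there's approximately a 91.4% chance that X is at most 24.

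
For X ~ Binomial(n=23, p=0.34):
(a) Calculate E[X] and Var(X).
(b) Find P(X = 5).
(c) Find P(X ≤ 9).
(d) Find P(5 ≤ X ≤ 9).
(a) E[X] = 7.8200, Var(X) = 5.1612
(b) P(X = 5) = 0.086329
(c) P(X ≤ 9) = 0.773171
(d) P(5 ≤ X ≤ 9) = 0.706293

We have X ~ Binomial(n=23, p=0.34).

(a) Moments:
E[X] = 7.8200
Var(X) = 5.1612
σ = √Var(X) = 2.2718

(b) Point probability using PMF:
P(X = 5) = 0.086329

(c) Cumulative probability using CDF:
P(X ≤ 9) = F(9) = 0.773171

(d) Range probability:
P(5 ≤ X ≤ 9) = P(X ≤ 9) - P(X ≤ 4)
                   = F(9) - F(4)
                   = 0.773171 - 0.066878
                   = 0.706293

This means approximately 70.6% of outcomes fall in the interval [5, 9].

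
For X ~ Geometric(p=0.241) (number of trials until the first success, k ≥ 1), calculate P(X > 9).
0.083594

We have X ~ Geometric(p=0.241) (number of trials until the first success, k ≥ 1).

P(X > 9) = 1 - P(X ≤ 9)
                = 1 - F(9)
                = 1 - 0.916406
                = 0.083594

So there's approximately a 8.4% chance that X exceeds 9.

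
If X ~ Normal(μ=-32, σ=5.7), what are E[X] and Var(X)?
E[X] = -32.0000, Var(X) = 32.4900

We have X ~ Normal(μ=-32, σ=5.7).

For a Normal distribution with μ=-32, σ=5.7:

Expected value:
E[X] = -32.0000

Variance:
Var(X) = 32.4900

Standard deviation:
σ = √Var(X) = 5.7000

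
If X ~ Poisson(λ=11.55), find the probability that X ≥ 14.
0.271980

We have X ~ Poisson(λ=11.55).

For discrete distributions, P(X ≥ 14) = 1 - P(X ≤ 13).

P(X ≤ 13) = 0.728020
P(X ≥ 14) = 1 - 0.728020 = 0.271980

So there's approximately a 27.2% chance that X is at least 14.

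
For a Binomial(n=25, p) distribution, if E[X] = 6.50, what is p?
p = 0.26

For a Binomial(n, p) distribution:
E[X] = n × p

Given n = 25 and E[X] = 6.50:
6.50 = 25 × p
p = 6.50 / 25 = 0.26

Verification: Binomial(25, 0.26) has E[X] = 6.50 ✓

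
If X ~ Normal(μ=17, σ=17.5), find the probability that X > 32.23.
0.192072

We have X ~ Normal(μ=17, σ=17.5).

P(X > 32.23) = 1 - P(X ≤ 32.23)
                = 1 - F(32.23)
                = 1 - 0.807928
                = 0.192072

So there's approximately a 19.2% chance that X exceeds 32.23.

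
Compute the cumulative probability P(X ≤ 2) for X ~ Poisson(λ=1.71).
0.754581

We have X ~ Poisson(λ=1.71).

The CDF gives us P(X ≤ k).

Using the CDF:
P(X ≤ 2) = 0.754581

This means there's approximately a 75.5% chance that X is at most 2.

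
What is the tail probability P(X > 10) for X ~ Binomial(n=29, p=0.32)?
0.307457

We have X ~ Binomial(n=29, p=0.32).

P(X > 10) = 1 - P(X ≤ 10)
                = 1 - F(10)
                = 1 - 0.692543
                = 0.307457

So there's approximately a 30.7% chance that X exceeds 10.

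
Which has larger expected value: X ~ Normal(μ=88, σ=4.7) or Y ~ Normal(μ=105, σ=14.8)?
Y has larger mean (105.0000 > 88.0000)

Compute the expected value for each distribution:

X ~ Normal(μ=88, σ=4.7):
E[X] = 88.0000

Y ~ Normal(μ=105, σ=14.8):
E[Y] = 105.0000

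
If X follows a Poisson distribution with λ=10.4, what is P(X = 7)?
0.079458

We have X ~ Poisson(λ=10.4).

For a Poisson distribution, the PMF gives us the probability of each outcome.

Using the PMF formula:
P(X = 7) = 0.079458

Rounded to 4 decimal places: 0.0795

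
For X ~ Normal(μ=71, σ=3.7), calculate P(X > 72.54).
0.338626

We have X ~ Normal(μ=71, σ=3.7).

P(X > 72.54) = 1 - P(X ≤ 72.54)
                = 1 - F(72.54)
                = 1 - 0.661374
                = 0.338626

So there's approximately a 33.9% chance that X exceeds 72.54.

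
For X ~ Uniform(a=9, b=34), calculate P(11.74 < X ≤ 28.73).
0.679600

We have X ~ Uniform(a=9, b=34).

To find P(11.74 < X ≤ 28.73), we use:
P(11.74 < X ≤ 28.73) = P(X ≤ 28.73) - P(X ≤ 11.74)
                 = F(28.73) - F(11.74)
                 = 0.789200 - 0.109600
                 = 0.679600

So there's approximately a 68.0% chance that X falls in this range.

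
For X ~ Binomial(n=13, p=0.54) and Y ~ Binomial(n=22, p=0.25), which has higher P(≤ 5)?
Y has higher probability (P(Y ≤ 5) = 0.5168 > P(X ≤ 5) = 0.1988)

Compute P(≤ 5) for each distribution:

X ~ Binomial(n=13, p=0.54):
P(X ≤ 5) = 0.1988

Y ~ Binomial(n=22, p=0.25):
P(Y ≤ 5) = 0.5168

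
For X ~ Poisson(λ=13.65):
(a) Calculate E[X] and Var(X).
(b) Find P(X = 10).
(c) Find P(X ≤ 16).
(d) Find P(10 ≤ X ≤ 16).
(a) E[X] = 13.6500, Var(X) = 13.6500
(b) P(X = 10) = 0.073020
(c) P(X ≤ 16) = 0.785419
(d) P(10 ≤ X ≤ 16) = 0.658386

We have X ~ Poisson(λ=13.65).

(a) Moments:
E[X] = 13.6500
Var(X) = 13.6500
σ = √Var(X) = 3.6946

(b) Point probability using PMF:
P(X = 10) = 0.073020

(c) Cumulative probability using CDF:
P(X ≤ 16) = F(16) = 0.785419

(d) Range probability:
P(10 ≤ X ≤ 16) = P(X ≤ 16) - P(X ≤ 9)
                   = F(16) - F(9)
                   = 0.785419 - 0.127033
                   = 0.658386

This means approximately 65.8% of outcomes fall in the interval [10, 16].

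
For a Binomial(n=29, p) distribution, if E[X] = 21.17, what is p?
p = 0.73

For a Binomial(n, p) distribution:
E[X] = n × p

Given n = 29 and E[X] = 21.17:
21.17 = 29 × p
p = 21.17 / 29 = 0.73

Verification: Binomial(29, 0.73) has E[X] = 21.17 ✓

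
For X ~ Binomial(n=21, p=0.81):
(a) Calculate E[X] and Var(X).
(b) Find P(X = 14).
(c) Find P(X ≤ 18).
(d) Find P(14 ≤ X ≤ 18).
(a) E[X] = 17.0100, Var(X) = 3.2319
(b) P(X = 14) = 0.054396
(c) P(X ≤ 18) = 0.790714
(d) P(14 ≤ X ≤ 18) = 0.758074

We have X ~ Binomial(n=21, p=0.81).

(a) Moments:
E[X] = 17.0100
Var(X) = 3.2319
σ = √Var(X) = 1.7977

(b) Point probability using PMF:
P(X = 14) = 0.054396

(c) Cumulative probability using CDF:
P(X ≤ 18) = F(18) = 0.790714

(d) Range probability:
P(14 ≤ X ≤ 18) = P(X ≤ 18) - P(X ≤ 13)
                   = F(18) - F(13)
                   = 0.790714 - 0.032640
                   = 0.758074

This means approximately 75.8% of outcomes fall in the interval [14, 18].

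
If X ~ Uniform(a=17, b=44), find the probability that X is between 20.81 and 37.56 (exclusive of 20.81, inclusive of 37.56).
0.620370

We have X ~ Uniform(a=17, b=44).

To find P(20.81 < X ≤ 37.56), we use:
P(20.81 < X ≤ 37.56) = P(X ≤ 37.56) - P(X ≤ 20.81)
                 = F(37.56) - F(20.81)
                 = 0.761481 - 0.141111
                 = 0.620370

So there's approximately a 62.0% chance that X falls in this range.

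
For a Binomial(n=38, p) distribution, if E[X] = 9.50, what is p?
p = 0.25

For a Binomial(n, p) distribution:
E[X] = n × p

Given n = 38 and E[X] = 9.50:
9.50 = 38 × p
p = 9.50 / 38 = 0.25

Verification: Binomial(38, 0.25) has E[X] = 9.50 ✓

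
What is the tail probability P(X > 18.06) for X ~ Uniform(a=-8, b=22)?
0.131333

We have X ~ Uniform(a=-8, b=22).

P(X > 18.06) = 1 - P(X ≤ 18.06)
                = 1 - F(18.06)
                = 1 - 0.868667
                = 0.131333

So there's approximately a 13.1% chance that X exceeds 18.06.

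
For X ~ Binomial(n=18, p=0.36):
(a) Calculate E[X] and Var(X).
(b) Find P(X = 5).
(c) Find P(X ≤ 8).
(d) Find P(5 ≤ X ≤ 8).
(a) E[X] = 6.4800, Var(X) = 4.1472
(b) P(X = 5) = 0.156578
(c) P(X ≤ 8) = 0.839611
(d) P(5 ≤ X ≤ 8) = 0.673746

We have X ~ Binomial(n=18, p=0.36).

(a) Moments:
E[X] = 6.4800
Var(X) = 4.1472
σ = √Var(X) = 2.0365

(b) Point probability using PMF:
P(X = 5) = 0.156578

(c) Cumulative probability using CDF:
P(X ≤ 8) = F(8) = 0.839611

(d) Range probability:
P(5 ≤ X ≤ 8) = P(X ≤ 8) - P(X ≤ 4)
                   = F(8) - F(4)
                   = 0.839611 - 0.165865
                   = 0.673746

This means approximately 67.4% of outcomes fall in the interval [5, 8].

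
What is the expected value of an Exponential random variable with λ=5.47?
0.1828

We have X ~ Exponential(λ=5.47).

For an Exponential distribution with λ=5.47:
E[X] = 0.1828

This is the expected (average) value of X.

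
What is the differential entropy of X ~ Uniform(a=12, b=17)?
1.6094 nats

We have X ~ Uniform(a=12, b=17).

The differential entropy measures the uncertainty or information content of the distribution.

For a Uniform distribution with a=12, b=17:
h(X) = 1.6094 nats

(In bits, this would be 2.3219 bits.)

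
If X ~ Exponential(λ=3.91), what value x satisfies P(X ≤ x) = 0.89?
0.5645

We have X ~ Exponential(λ=3.91).

We want to find x such that P(X ≤ x) = 0.89.

This is the 89th percentile, which means 89% of values fall below this point.

Using the inverse CDF (quantile function):
x = F⁻¹(0.89) = 0.5645

Verification: P(X ≤ 0.5645) = 0.89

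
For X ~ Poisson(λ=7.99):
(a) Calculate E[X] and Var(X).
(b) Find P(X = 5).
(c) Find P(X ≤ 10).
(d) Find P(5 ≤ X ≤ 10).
(a) E[X] = 7.9900, Var(X) = 7.9900
(b) P(X = 5) = 0.091947
(c) P(X ≤ 10) = 0.816877
(d) P(5 ≤ X ≤ 10) = 0.716671

We have X ~ Poisson(λ=7.99).

(a) Moments:
E[X] = 7.9900
Var(X) = 7.9900
σ = √Var(X) = 2.8267

(b) Point probability using PMF:
P(X = 5) = 0.091947

(c) Cumulative probability using CDF:
P(X ≤ 10) = F(10) = 0.816877

(d) Range probability:
P(5 ≤ X ≤ 10) = P(X ≤ 10) - P(X ≤ 4)
                   = F(10) - F(4)
                   = 0.816877 - 0.100206
                   = 0.716671

This means approximately 71.7% of outcomes fall in the interval [5, 10].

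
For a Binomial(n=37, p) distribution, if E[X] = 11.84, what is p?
p = 0.32

For a Binomial(n, p) distribution:
E[X] = n × p

Given n = 37 and E[X] = 11.84:
11.84 = 37 × p
p = 11.84 / 37 = 0.32

Verification: Binomial(37, 0.32) has E[X] = 11.84 ✓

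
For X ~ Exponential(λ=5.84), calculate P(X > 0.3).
0.173427

We have X ~ Exponential(λ=5.84).

P(X > 0.3) = 1 - P(X ≤ 0.3)
                = 1 - F(0.3)
                = 1 - 0.826573
                = 0.173427

So there's approximately a 17.3% chance that X exceeds 0.3.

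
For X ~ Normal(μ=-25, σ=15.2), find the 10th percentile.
-44.4796

We have X ~ Normal(μ=-25, σ=15.2).

We want to find x such that P(X ≤ x) = 0.1.

This is the 10th percentile, which means 10% of values fall below this point.

Using the inverse CDF (quantile function):
x = F⁻¹(0.1) = -44.4796

Verification: P(X ≤ -44.4796) = 0.1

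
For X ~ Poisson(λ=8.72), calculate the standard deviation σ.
2.9530

We have X ~ Poisson(λ=8.72).

For a Poisson distribution with λ=8.72:
σ = √Var(X) = 2.9530

The standard deviation is the square root of the variance.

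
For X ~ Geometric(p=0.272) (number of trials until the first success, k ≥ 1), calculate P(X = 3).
0.144156

We have X ~ Geometric(p=0.272) (number of trials until the first success, k ≥ 1).

For a Geometric distribution, the PMF gives us the probability of each outcome.

Using the PMF formula:
P(X = 3) = 0.144156

Rounded to 4 decimal places: 0.1442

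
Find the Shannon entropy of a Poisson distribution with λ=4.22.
2.1151 nats

We have X ~ Poisson(λ=4.22).

The Shannon entropy measures the uncertainty or information content of the distribution.

For a Poisson distribution with λ=4.22:
H(X) = 2.1151 nats

(In bits, this would be 3.0515 bits.)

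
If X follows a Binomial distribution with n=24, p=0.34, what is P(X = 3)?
0.012914

We have X ~ Binomial(n=24, p=0.34).

For a Binomial distribution, the PMF gives us the probability of each outcome.

Using the PMF formula:
P(X = 3) = 0.012914

Rounded to 4 decimal places: 0.0129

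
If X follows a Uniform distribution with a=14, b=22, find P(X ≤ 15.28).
0.160000

We have X ~ Uniform(a=14, b=22).

The CDF gives us P(X ≤ k).

Using the CDF:
P(X ≤ 15.28) = 0.160000

This means there's approximately a 16.0% chance that X is at most 15.28.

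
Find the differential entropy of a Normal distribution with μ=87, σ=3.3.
2.6129 nats

We have X ~ Normal(μ=87, σ=3.3).

The differential entropy measures the uncertainty or information content of the distribution.

For a Normal distribution with μ=87, σ=3.3:
h(X) = 2.6129 nats

(In bits, this would be 3.7696 bits.)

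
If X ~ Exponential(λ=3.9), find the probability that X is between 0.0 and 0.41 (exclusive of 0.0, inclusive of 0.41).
0.797901

We have X ~ Exponential(λ=3.9).

To find P(0.0 < X ≤ 0.41), we use:
P(0.0 < X ≤ 0.41) = P(X ≤ 0.41) - P(X ≤ 0.0)
                 = F(0.41) - F(0.0)
                 = 0.797901 - 0.000000
                 = 0.797901

So there's approximately a 79.8% chance that X falls in this range.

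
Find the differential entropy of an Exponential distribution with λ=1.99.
0.3119 nats

We have X ~ Exponential(λ=1.99).

The differential entropy measures the uncertainty or information content of the distribution.

For an Exponential distribution with λ=1.99:
h(X) = 0.3119 nats

(In bits, this would be 0.4499 bits.)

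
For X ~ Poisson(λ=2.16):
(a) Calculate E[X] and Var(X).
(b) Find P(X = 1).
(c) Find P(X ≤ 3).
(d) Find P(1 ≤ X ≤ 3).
(a) E[X] = 2.1600, Var(X) = 2.1600
(b) P(X = 1) = 0.249102
(c) P(X ≤ 3) = 0.827160
(d) P(1 ≤ X ≤ 3) = 0.711835

We have X ~ Poisson(λ=2.16).

(a) Moments:
E[X] = 2.1600
Var(X) = 2.1600
σ = √Var(X) = 1.4697

(b) Point probability using PMF:
P(X = 1) = 0.249102

(c) Cumulative probability using CDF:
P(X ≤ 3) = F(3) = 0.827160

(d) Range probability:
P(1 ≤ X ≤ 3) = P(X ≤ 3) - P(X ≤ 0)
                   = F(3) - F(0)
                   = 0.827160 - 0.115325
                   = 0.711835

This means approximately 71.2% of outcomes fall in the interval [1, 3].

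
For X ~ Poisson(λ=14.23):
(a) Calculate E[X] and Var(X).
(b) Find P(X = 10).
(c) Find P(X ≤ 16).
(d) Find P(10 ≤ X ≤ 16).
(a) E[X] = 14.2300, Var(X) = 14.2300
(b) P(X = 10) = 0.061983
(c) P(X ≤ 16) = 0.735693
(d) P(10 ≤ X ≤ 16) = 0.636744

We have X ~ Poisson(λ=14.23).

(a) Moments:
E[X] = 14.2300
Var(X) = 14.2300
σ = √Var(X) = 3.7723

(b) Point probability using PMF:
P(X = 10) = 0.061983

(c) Cumulative probability using CDF:
P(X ≤ 16) = F(16) = 0.735693

(d) Range probability:
P(10 ≤ X ≤ 16) = P(X ≤ 16) - P(X ≤ 9)
                   = F(16) - F(9)
                   = 0.735693 - 0.098950
                   = 0.636744

This means approximately 63.7% of outcomes fall in the interval [10, 16].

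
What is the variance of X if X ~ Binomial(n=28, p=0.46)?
6.9552

We have X ~ Binomial(n=28, p=0.46).

For a Binomial distribution with n=28, p=0.46:
Var(X) = 6.9552

The variance measures the spread of the distribution around the mean.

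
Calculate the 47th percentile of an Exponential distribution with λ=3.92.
0.1620

We have X ~ Exponential(λ=3.92).

We want to find x such that P(X ≤ x) = 0.47.

This is the 47th percentile, which means 47% of values fall below this point.

Using the inverse CDF (quantile function):
x = F⁻¹(0.47) = 0.1620

Verification: P(X ≤ 0.1620) = 0.47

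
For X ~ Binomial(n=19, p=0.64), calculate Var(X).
4.3776

We have X ~ Binomial(n=19, p=0.64).

For a Binomial distribution with n=19, p=0.64:
Var(X) = 4.3776

The variance measures the spread of the distribution around the mean.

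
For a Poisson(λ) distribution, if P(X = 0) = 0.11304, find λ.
λ = 2.1800

For a Poisson(λ) distribution, the PMF at 0 is:
P(X = 0) = λ^0 e^(-λ) / 0! = e^(-λ)

Given P(X = 0) = 0.11304:
e^(-λ) = 0.11304
-λ = ln(0.11304)
λ = -ln(0.11304) = 2.1800

Verification: e^(-2.1800) = 0.11304 ✓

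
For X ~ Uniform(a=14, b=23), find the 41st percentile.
17.6900

We have X ~ Uniform(a=14, b=23).

We want to find x such that P(X ≤ x) = 0.41.

This is the 41st percentile, which means 41% of values fall below this point.

Using the inverse CDF (quantile function):
x = F⁻¹(0.41) = 17.6900

Verification: P(X ≤ 17.6900) = 0.41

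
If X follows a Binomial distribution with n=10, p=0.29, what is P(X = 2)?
0.244385

We have X ~ Binomial(n=10, p=0.29).

For a Binomial distribution, the PMF gives us the probability of each outcome.

Using the PMF formula:
P(X = 2) = 0.244385

Rounded to 4 decimal places: 0.2444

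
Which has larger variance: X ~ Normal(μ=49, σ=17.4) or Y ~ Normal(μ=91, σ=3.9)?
X has larger variance (302.7600 > 15.2100)

Compute the variance for each distribution:

X ~ Normal(μ=49, σ=17.4):
Var(X) = 302.7600

Y ~ Normal(μ=91, σ=3.9):
Var(Y) = 15.2100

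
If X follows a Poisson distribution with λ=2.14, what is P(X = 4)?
0.102814

We have X ~ Poisson(λ=2.14).

For a Poisson distribution, the PMF gives us the probability of each outcome.

Using the PMF formula:
P(X = 4) = 0.102814

Rounded to 4 decimal places: 0.1028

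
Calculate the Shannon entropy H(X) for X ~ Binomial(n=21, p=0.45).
2.2426 nats

We have X ~ Binomial(n=21, p=0.45).

The Shannon entropy measures the uncertainty or information content of the distribution.

For a Binomial distribution with n=21, p=0.45:
H(X) = 2.2426 nats

(In bits, this would be 3.2354 bits.)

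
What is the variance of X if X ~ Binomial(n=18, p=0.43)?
4.4118

We have X ~ Binomial(n=18, p=0.43).

For a Binomial distribution with n=18, p=0.43:
Var(X) = 4.4118

The variance measures the spread of the distribution around the mean.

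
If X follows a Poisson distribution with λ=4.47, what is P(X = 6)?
0.126828

We have X ~ Poisson(λ=4.47).

For a Poisson distribution, the PMF gives us the probability of each outcome.

Using the PMF formula:
P(X = 6) = 0.126828

Rounded to 4 decimal places: 0.1268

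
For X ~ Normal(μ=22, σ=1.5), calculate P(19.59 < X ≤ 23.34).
0.760097

We have X ~ Normal(μ=22, σ=1.5).

To find P(19.59 < X ≤ 23.34), we use:
P(19.59 < X ≤ 23.34) = P(X ≤ 23.34) - P(X ≤ 19.59)
                 = F(23.34) - F(19.59)
                 = 0.814161 - 0.054064
                 = 0.760097

So there's approximately a 76.0% chance that X falls in this range.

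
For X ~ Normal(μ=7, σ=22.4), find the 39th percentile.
0.7433

We have X ~ Normal(μ=7, σ=22.4).

We want to find x such that P(X ≤ x) = 0.39.

This is the 39th percentile, which means 39% of values fall below this point.

Using the inverse CDF (quantile function):
x = F⁻¹(0.39) = 0.7433

Verification: P(X ≤ 0.7433) = 0.39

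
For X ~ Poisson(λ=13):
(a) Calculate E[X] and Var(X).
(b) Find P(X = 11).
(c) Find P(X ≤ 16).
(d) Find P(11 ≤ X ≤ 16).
(a) E[X] = 13.0000, Var(X) = 13.0000
(b) P(X = 11) = 0.101483
(c) P(X ≤ 16) = 0.835493
(d) P(11 ≤ X ≤ 16) = 0.583811

We have X ~ Poisson(λ=13).

(a) Moments:
E[X] = 13.0000
Var(X) = 13.0000
σ = √Var(X) = 3.6056

(b) Point probability using PMF:
P(X = 11) = 0.101483

(c) Cumulative probability using CDF:
P(X ≤ 16) = F(16) = 0.835493

(d) Range probability:
P(11 ≤ X ≤ 16) = P(X ≤ 16) - P(X ≤ 10)
                   = F(16) - F(10)
                   = 0.835493 - 0.251682
                   = 0.583811

This means approximately 58.4% of outcomes fall in the interval [11, 16].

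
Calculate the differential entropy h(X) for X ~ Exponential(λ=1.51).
0.5879 nats

We have X ~ Exponential(λ=1.51).

The differential entropy measures the uncertainty or information content of the distribution.

For an Exponential distribution with λ=1.51:
h(X) = 0.5879 nats

(In bits, this would be 0.8481 bits.)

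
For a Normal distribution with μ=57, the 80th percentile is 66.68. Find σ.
σ = 11.5016

For X ~ Normal(μ, σ), the p-th percentile satisfies x = μ + z_p × σ,
where z_p = Φ⁻¹(p) is the standard normal quantile.

Step 1: z_{0.8} = Φ⁻¹(0.8) = 0.8416

Step 2: Solve for σ:
66.68 = 57 + 0.8416 × σ
σ = (66.68 - 57) / 0.8416
σ = 9.68 / 0.8416
σ = 11.5016

Verification: μ + z × σ = 57 + 0.8416 × 11.5016 = 66.68 ✓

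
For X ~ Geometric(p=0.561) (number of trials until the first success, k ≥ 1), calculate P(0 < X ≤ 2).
0.807279

We have X ~ Geometric(p=0.561) (number of trials until the first success, k ≥ 1).

To find P(0 < X ≤ 2), we use:
P(0 < X ≤ 2) = P(X ≤ 2) - P(X ≤ 0)
                 = F(2) - F(0)
                 = 0.807279 - 0.000000
                 = 0.807279

So there's approximately a 80.7% chance that X falls in this range.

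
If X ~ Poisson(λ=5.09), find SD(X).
2.2561

We have X ~ Poisson(λ=5.09).

For a Poisson distribution with λ=5.09:
σ = √Var(X) = 2.2561

The standard deviation is the square root of the variance.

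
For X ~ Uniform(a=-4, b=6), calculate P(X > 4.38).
0.162000

We have X ~ Uniform(a=-4, b=6).

P(X > 4.38) = 1 - P(X ≤ 4.38)
                = 1 - F(4.38)
                = 1 - 0.838000
                = 0.162000

So there's approximately a 16.2% chance that X exceeds 4.38.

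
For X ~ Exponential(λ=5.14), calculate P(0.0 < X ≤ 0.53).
0.934401

We have X ~ Exponential(λ=5.14).

To find P(0.0 < X ≤ 0.53), we use:
P(0.0 < X ≤ 0.53) = P(X ≤ 0.53) - P(X ≤ 0.0)
                 = F(0.53) - F(0.0)
                 = 0.934401 - 0.000000
                 = 0.934401

So there's approximately a 93.4% chance that X falls in this range.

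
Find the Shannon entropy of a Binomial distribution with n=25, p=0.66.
2.2794 nats

We have X ~ Binomial(n=25, p=0.66).

The Shannon entropy measures the uncertainty or information content of the distribution.

For a Binomial distribution with n=25, p=0.66:
H(X) = 2.2794 nats

(In bits, this would be 3.2884 bits.)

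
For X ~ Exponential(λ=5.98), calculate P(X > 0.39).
0.097082

We have X ~ Exponential(λ=5.98).

P(X > 0.39) = 1 - P(X ≤ 0.39)
                = 1 - F(0.39)
                = 1 - 0.902918
                = 0.097082

So there's approximately a 9.7% chance that X exceeds 0.39.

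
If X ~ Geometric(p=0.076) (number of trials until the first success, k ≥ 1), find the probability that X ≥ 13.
0.387314

We have X ~ Geometric(p=0.076) (number of trials until the first success, k ≥ 1).

For discrete distributions, P(X ≥ 13) = 1 - P(X ≤ 12).

P(X ≤ 12) = 0.612686
P(X ≥ 13) = 1 - 0.612686 = 0.387314

So there's approximately a 38.7% chance that X is at least 13.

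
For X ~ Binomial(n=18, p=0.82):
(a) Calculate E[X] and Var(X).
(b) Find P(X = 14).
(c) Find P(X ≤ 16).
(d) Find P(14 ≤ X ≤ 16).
(a) E[X] = 14.7600, Var(X) = 2.6568
(b) P(X = 14) = 0.199621
(c) P(X ≤ 16) = 0.860889
(d) P(14 ≤ X ≤ 16) = 0.649260

We have X ~ Binomial(n=18, p=0.82).

(a) Moments:
E[X] = 14.7600
Var(X) = 2.6568
σ = √Var(X) = 1.6300

(b) Point probability using PMF:
P(X = 14) = 0.199621

(c) Cumulative probability using CDF:
P(X ≤ 16) = F(16) = 0.860889

(d) Range probability:
P(14 ≤ X ≤ 16) = P(X ≤ 16) - P(X ≤ 13)
                   = F(16) - F(13)
                   = 0.860889 - 0.211629
                   = 0.649260

This means approximately 64.9% of outcomes fall in the interval [14, 16].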